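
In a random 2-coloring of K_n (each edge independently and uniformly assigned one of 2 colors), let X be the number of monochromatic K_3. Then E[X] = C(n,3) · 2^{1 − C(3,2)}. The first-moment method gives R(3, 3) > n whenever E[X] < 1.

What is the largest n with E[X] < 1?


We need C(n, 3) · 2^{1 − 3} < 1, i.e. C(n, 3) < 2^{3 − 1} = 4.
Check values of n near the boundary:
  n = 3: C(3, 3) = 1; 1 < 4? YES
  n = 4: C(4, 3) = 4; 4 < 4? NO
  n = 5: C(5, 3) = 10; 10 < 4? NO
  n = 6: C(6, 3) = 20; 20 < 4? NO
The largest n with C(n, 3) < 4 is n = 3 (where E[X] = 1/4 ≈ 0.2500). Hence R(3, 3) > 3, i.e. R(3, 3) ≥ 4.

Largest n = 3; hence R(3, 3) > 3.


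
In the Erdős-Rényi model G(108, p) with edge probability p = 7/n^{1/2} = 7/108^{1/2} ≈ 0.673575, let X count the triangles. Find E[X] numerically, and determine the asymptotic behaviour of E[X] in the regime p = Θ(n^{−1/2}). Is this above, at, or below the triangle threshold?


Number of potential triangles: C(108, 3) = 204156.
Each occurs with probability p³ ≈ (0.673575)³ ≈ 3.05603615e-01.
By linearity: E[X] = C(108, 3)·p³ ≈ 204156 · 3.05603615e-01 ≈ 62390.811565.
Since α = 1/2 < 1, p = c/n^{1/2} ≫ 1/n is above the triangle threshold p ~ 1/n. Asymptotically E[X] ~ (c³/6)·n^{3(1−α)} = (7³/6)·n^{1.5} → ∞; triangles are abundant w.h.p.

E[X] ≈ 62390.811565; in regime p = Θ(1/n^{1/2}) E[X] diverges (above the triangle threshold p ~ 1/n).


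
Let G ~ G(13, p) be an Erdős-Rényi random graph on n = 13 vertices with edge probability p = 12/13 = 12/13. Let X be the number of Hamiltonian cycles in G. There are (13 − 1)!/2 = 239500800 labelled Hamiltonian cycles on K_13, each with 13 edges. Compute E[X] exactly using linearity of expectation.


K_13 has (13 − 1)!/2 = 239500800 labelled Hamiltonian cycles.
For each such Hamiltonian cycle H, let X_H = 1 if all 13 edges of H are present in G. Then P[X_H = 1] = p^{13} = (12/13)^{13} = 106993205379072/302875106592253.
Summing the indicators: E[X] = Σ_H E[X_H] = 239500800 · p^{13} = 239500800 · 106993205379072/302875106592253 = 25624958282852047257600/302875106592253.
Numerically: E[X] ≈ 8.46057e+07.

E[X] = 239500800 · (12/13)^{13} = 25624958282852047257600/302875106592253 ≈ 8.46057e+07.


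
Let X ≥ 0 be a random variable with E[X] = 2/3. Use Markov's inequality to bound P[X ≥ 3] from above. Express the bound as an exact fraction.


μ = E[X] = 2/3, a = 3.
Markov: P[X ≥ 3] ≤ μ/a = (2/3)/3 = 2/9.
Numerically: ≈ 0.22222.
(Since a = 3 > μ = 0.66667, the bound 2/9 is < 1 and informative.)

P[X ≥ 3] ≤ 2/9 ≈ 0.22222.


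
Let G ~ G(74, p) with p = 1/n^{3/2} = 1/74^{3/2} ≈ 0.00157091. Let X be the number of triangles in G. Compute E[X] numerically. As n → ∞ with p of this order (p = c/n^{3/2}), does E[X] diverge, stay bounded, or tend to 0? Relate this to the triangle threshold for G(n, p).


Number of potential triangles: C(74, 3) = 64824.
Each occurs with probability p³ ≈ (0.00157091)³ ≈ 3.87665597e-09.
By linearity: E[X] = C(74, 3)·p³ ≈ 64824 · 3.87665597e-09 ≈ 0.000251.
Since α = 3/2 > 1, p = c/n^{3/2} = o(1/n) is below the triangle threshold p ~ 1/n. Asymptotically E[X] ~ (c³/6)·n^{3(1−α)} = (1³/6)·n^{-1.5} → 0, so by Markov's inequality G has no triangles w.h.p.

E[X] ≈ 0.000251; in regime p = Θ(1/n^{3/2}) E[X] tends to 0 (below the triangle threshold p ~ 1/n).


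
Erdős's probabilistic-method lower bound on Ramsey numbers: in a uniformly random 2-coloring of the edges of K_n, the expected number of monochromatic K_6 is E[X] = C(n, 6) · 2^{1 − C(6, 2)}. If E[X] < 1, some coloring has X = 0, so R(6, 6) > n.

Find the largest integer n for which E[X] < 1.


We need C(n, 6) · 2^{1 − 15} < 1, i.e. C(n, 6) < 2^{15 − 1} = 16384.
Check values of n near the boundary:
  n = 12: C(12, 6) = 924; 924 < 16384? YES
  n = 13: C(13, 6) = 1716; 1716 < 16384? YES
  n = 14: C(14, 6) = 3003; 3003 < 16384? YES
  n = 15: C(15, 6) = 5005; 5005 < 16384? YES
  n = 16: C(16, 6) = 8008; 8008 < 16384? YES
  n = 17: C(17, 6) = 12376; 12376 < 16384? YES
  n = 18: C(18, 6) = 18564; 18564 < 16384? NO
The largest n with C(n, 6) < 16384 is n = 17 (where E[X] = 1547/2048 ≈ 0.755). Hence R(6, 6) > 17, i.e. R(6, 6) ≥ 18.

Largest n = 17; hence R(6, 6) > 17.


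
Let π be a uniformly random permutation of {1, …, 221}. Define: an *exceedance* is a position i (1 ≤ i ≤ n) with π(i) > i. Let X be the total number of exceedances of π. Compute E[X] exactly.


Write X = Σ_{i=1}^{221} X_i, where X_i = 1_{π(i) > i}.
For each fixed i, π(i) is uniform over {1, …, 221} (marginal of a uniform permutation), so P[π(i) > i] = (n − i)/n. Summing: Σ_{i=1}^{221} (n − i)/n = (0 + 1 + … + 220)/221 = 221(221 − 1)/(2·221) = (221 − 1)/2.
Hence E[X] = Σ_{i=1}^{221} (221 − i)/221 = 110 ≈ 110.0000.

E[X] = 110 = 110.0000.


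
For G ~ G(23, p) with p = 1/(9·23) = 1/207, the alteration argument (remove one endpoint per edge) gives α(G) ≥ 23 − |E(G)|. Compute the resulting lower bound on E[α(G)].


E[|E(G)|] = C(23, 2)·p = 253 · (1/207) = 11/9.
E[α(G)] ≥ n − E[|E(G)|] = 23 − 11/9 = 196/9.
Numerically: ≈ 21.77778.
(This is only a lower bound; the true E[α(G)] may be larger.)

E[α(G)] ≥ 196/9 ≈ 21.77778.


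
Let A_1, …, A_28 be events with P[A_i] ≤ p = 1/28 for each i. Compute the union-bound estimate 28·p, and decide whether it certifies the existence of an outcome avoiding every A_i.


Union bound: P[∪_{i=1}^{28} A_i] ≤ Σ_i P[A_i] ≤ 28·p = 28·(1/28) = 1.
Numerically: 1 ≈ 1.000.
Is 1 < 1? NO.
Since the bound 1 is ≥ 1, the union bound is uninformative here; it does NOT by itself certify existence.

28·p = 1 ≈ 1.000; existence NOT certified by the union bound.


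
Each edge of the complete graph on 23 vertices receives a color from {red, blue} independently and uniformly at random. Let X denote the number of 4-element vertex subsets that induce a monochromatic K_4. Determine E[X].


Let X = Σ_S X_S over the C(23, 4) = 8855 subsets S of size 4, where X_S = 1 if the K_4 on S is monochromatic.
For a fixed S, the K_4 on S has C(4, 2) = 6 edges. P[all 6 edges red] = (1/2)^6, and likewise for blue, so P[monochromatic] = 2·(1/2)^6 = 2^{1 − 6} = 1/32.
Summing: E[X] = C(23, 4) · 2^{1 − 6} = 8855 · 1/32 = 8855/32.
Numerically: E[X] ≈ 276.7188.

E[X] = C(23,4)·2^(1−C(4,2)) = 8855/32 ≈ 276.7188.


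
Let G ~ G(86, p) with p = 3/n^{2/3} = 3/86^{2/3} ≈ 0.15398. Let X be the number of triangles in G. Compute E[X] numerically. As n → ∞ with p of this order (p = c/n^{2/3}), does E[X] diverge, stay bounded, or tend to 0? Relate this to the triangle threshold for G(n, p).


Number of potential triangles: C(86, 3) = 102340.
Each occurs with probability p³ ≈ (0.15398)³ ≈ 3.6506220e-03.
By linearity: E[X] = C(86, 3)·p³ ≈ 102340 · 3.6506220e-03 ≈ 373.60465.
Since α = 2/3 < 1, p = c/n^{2/3} ≫ 1/n is above the triangle threshold p ~ 1/n. Asymptotically E[X] ~ (c³/6)·n^{3(1−α)} = (3³/6)·n^{1} → ∞; triangles are abundant w.h.p.

E[X] ≈ 373.60465; in regime p = Θ(1/n^{2/3}) E[X] diverges (above the triangle threshold p ~ 1/n).


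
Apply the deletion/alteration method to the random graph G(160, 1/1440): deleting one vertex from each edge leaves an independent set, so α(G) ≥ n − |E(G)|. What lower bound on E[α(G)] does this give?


E[|E(G)|] = C(160, 2)·p = 12720 · (1/1440) = 53/6.
E[α(G)] ≥ n − E[|E(G)|] = 160 − 53/6 = 907/6.
Numerically: ≈ 151.167.
(This is only a lower bound; the true E[α(G)] may be larger.)

E[α(G)] ≥ 907/6 ≈ 151.167.


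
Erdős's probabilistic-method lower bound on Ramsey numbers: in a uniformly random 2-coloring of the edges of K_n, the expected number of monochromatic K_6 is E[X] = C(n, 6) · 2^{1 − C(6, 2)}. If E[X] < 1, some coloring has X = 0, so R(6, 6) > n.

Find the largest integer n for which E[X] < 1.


We need C(n, 6) · 2^{1 − 15} < 1, i.e. C(n, 6) < 2^{15 − 1} = 16384.
Check values of n near the boundary:
  n = 12: C(12, 6) = 924; 924 < 16384? YES
  n = 13: C(13, 6) = 1716; 1716 < 16384? YES
  n = 14: C(14, 6) = 3003; 3003 < 16384? YES
  n = 15: C(15, 6) = 5005; 5005 < 16384? YES
  n = 16: C(16, 6) = 8008; 8008 < 16384? YES
  n = 17: C(17, 6) = 12376; 12376 < 16384? YES
  n = 18: C(18, 6) = 18564; 18564 < 16384? NO
  n = 19: C(19, 6) = 27132; 27132 < 16384? NO
The largest n with C(n, 6) < 16384 is n = 17 (where E[X] = 1547/2048 ≈ 0.7553711). Hence R(6, 6) > 17, i.e. R(6, 6) ≥ 18.

Largest n = 17; hence R(6, 6) > 17.


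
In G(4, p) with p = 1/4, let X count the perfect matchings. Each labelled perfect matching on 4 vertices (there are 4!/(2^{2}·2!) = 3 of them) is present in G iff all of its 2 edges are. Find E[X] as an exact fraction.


K_4 has 4!/(2^{2}·2!) = 3 labelled perfect matchings.
For each such perfect matching H, let X_H = 1 if all 2 edges of H are present in G. Then P[X_H = 1] = p^{2} = (1/4)^{2} = 1/16.
By linearity of expectation: E[X] = Σ_H E[X_H] = 3 · p^{2} = 3 · 1/16 = 3/16.
Numerically: E[X] ≈ 0.1875.

E[X] = 3 · (1/4)^{2} = 3/16 ≈ 0.1875.


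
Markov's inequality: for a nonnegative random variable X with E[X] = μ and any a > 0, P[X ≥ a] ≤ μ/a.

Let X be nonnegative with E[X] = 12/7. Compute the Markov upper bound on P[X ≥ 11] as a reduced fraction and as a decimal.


μ = E[X] = 12/7, a = 11.
Markov: P[X ≥ 11] ≤ μ/a = (12/7)/11 = 12/77.
Numerically: ≈ 0.1558.
(Since a = 11 > μ = 1.7143, the bound 12/77 is < 1 and informative.)

P[X ≥ 11] ≤ 12/77 ≈ 0.1558.


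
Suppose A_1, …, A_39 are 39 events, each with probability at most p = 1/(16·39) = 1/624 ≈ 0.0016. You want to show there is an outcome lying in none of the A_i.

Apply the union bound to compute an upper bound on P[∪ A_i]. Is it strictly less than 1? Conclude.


Union bound: P[∪_{i=1}^{39} A_i] ≤ Σ_i P[A_i] ≤ 39·p = 39·(1/624) = 1/16.
Numerically: 1/16 ≈ 0.0625.
Is 1/16 < 1? YES.
Since P[∪ A_i] ≤ 1/16 < 1, the complement has P[∩ A_i^c] ≥ 1 − 1/16 = 15/16 > 0, so some outcome avoids every A_i.

39·p = 1/16 ≈ 0.0625; existence CERTIFIED by the union bound.


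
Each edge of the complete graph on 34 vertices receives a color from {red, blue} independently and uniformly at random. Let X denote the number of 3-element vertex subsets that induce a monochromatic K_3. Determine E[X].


Let X = Σ_S X_S over the C(34, 3) = 5984 subsets S of size 3, where X_S = 1 if the K_3 on S is monochromatic.
For a fixed S, the K_3 on S has C(3, 2) = 3 edges. P[all 3 edges red] = (1/2)^3, and likewise for blue, so P[monochromatic] = 2·(1/2)^3 = 2^{1 − 3} = 1/4.
Summing: E[X] = C(34, 3) · 2^{1 − 3} = 5984 · 1/4 = 1496.
Numerically: E[X] ≈ 1496.000.

E[X] = C(34,3)·2^(1−C(3,2)) = 1496 ≈ 1496.000.


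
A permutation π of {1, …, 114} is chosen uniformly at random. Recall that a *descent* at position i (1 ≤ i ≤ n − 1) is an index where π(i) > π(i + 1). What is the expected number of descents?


Write X = Σ X_I over i = 1, …, 113, with X_I the indicator of one descent.
There are 113 indicators.
For each fixed i, the pair (π(i), π(i+1)) is a uniformly random ordered pair of distinct values from {1, …, 114}; by symmetry P[π(i) > π(i+1)] = 1/2.
By linearity: E[X] = 113 · (1/2) = (114 − 1) · (1/2) = 113/2 ≈ 56.50000.

E[X] = 113/2 = 56.50000.


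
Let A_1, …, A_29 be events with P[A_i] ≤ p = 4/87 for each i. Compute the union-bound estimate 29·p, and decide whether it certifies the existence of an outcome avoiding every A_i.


Union bound: P[∪_{i=1}^{29} A_i] ≤ Σ_i P[A_i] ≤ 29·p = 29·(4/87) = 4/3.
Numerically: 4/3 ≈ 1.333.
Is 4/3 < 1? NO.
Since the bound 4/3 is ≥ 1, the union bound is uninformative here; it does NOT by itself certify existence.

29·p = 4/3 ≈ 1.333; existence NOT certified by the union bound.


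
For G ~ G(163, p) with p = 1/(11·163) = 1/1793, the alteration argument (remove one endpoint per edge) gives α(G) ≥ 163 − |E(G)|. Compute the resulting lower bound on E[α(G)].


E[|E(G)|] = C(163, 2)·p = 13203 · (1/1793) = 81/11.
E[α(G)] ≥ n − E[|E(G)|] = 163 − 81/11 = 1712/11.
Numerically: ≈ 155.636364.
(This is only a lower bound; the true E[α(G)] may be larger.)

E[α(G)] ≥ 1712/11 ≈ 155.636364.


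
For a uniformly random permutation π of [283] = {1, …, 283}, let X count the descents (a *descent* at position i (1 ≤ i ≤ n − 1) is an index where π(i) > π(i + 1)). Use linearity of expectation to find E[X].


Write X = Σ X_I over i = 1, …, 282, with X_I the indicator of one descent.
There are 282 indicators.
For each fixed i, the pair (π(i), π(i+1)) is a uniformly random ordered pair of distinct values from {1, …, 283}; by symmetry P[π(i) > π(i+1)] = 1/2.
By linearity: E[X] = 282 · (1/2) = (283 − 1) · (1/2) = 141 ≈ 141.000.

E[X] = 141 = 141.000.


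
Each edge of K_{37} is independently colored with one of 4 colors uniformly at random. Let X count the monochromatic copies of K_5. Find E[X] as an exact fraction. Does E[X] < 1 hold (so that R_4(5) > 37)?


E[X] = C(37, 5) · 4^{1 − 10} = 435897 · 4^{−9} = 435897/262144.
As a reduced fraction: E[X] = 435897/262144 ≈ 1.6628.
Is E[X] < 1? NO.
Since E[X] ≥ 1, the first-moment bound is inconclusive at n = 37; it does NOT by itself certify R_4(5) > 37.

E[X] = 435897/262144 ≈ 1.6628; E[X] ≥ 1; first-moment method inconclusive here.


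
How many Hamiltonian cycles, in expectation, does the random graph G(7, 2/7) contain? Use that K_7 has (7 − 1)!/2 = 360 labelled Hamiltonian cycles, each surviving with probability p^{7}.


K_7 has (7 − 1)!/2 = 360 labelled Hamiltonian cycles.
For each such Hamiltonian cycle H, let X_H = 1 if all 7 edges of H are present in G. Then P[X_H = 1] = p^{7} = (2/7)^{7} = 128/823543.
By linearity: E[X] = Σ_H E[X_H] = 360 · p^{7} = 360 · 128/823543 = 46080/823543.
Numerically: E[X] ≈ 0.055953.

E[X] = 360 · (2/7)^{7} = 46080/823543 ≈ 0.055953.


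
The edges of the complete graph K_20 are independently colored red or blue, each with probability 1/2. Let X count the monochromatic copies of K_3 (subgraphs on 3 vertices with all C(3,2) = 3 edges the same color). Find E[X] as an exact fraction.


Let X = Σ_S X_S over the C(20, 3) = 1140 subsets S of size 3, where X_S = 1 if the K_3 on S is monochromatic.
For a fixed S, the K_3 on S has C(3, 2) = 3 edges. P[all 3 edges red] = (1/2)^3, and likewise for blue, so P[monochromatic] = 2·(1/2)^3 = 2^{1 − 3} = 1/4.
Summing: E[X] = C(20, 3) · 2^{1 − 3} = 1140 · 1/4 = 285.
Numerically: E[X] ≈ 285.000.

E[X] = C(20,3)·2^(1−C(3,2)) = 285 ≈ 285.000.


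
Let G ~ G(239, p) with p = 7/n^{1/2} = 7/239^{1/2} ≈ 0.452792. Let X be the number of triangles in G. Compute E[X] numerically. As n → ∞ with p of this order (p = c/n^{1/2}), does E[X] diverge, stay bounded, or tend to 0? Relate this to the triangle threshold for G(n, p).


Number of potential triangles: C(239, 3) = 2246839.
Each occurs with probability p³ ≈ (0.452792)³ ≈ 9.28319063e-02.
By linearity: E[X] = C(239, 3)·p³ ≈ 2246839 · 9.28319063e-02 ≈ 208578.347449.
Since α = 1/2 < 1, p = c/n^{1/2} ≫ 1/n is above the triangle threshold p ~ 1/n. Asymptotically E[X] ~ (c³/6)·n^{3(1−α)} = (7³/6)·n^{1.5} → ∞; triangles are abundant w.h.p.

E[X] ≈ 208578.347449; in regime p = Θ(1/n^{1/2}) E[X] diverges (above the triangle threshold p ~ 1/n).


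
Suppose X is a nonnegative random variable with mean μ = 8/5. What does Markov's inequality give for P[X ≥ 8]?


μ = E[X] = 8/5, a = 8.
Markov: P[X ≥ 8] ≤ μ/a = (8/5)/8 = 1/5.
Numerically: ≈ 0.2000.
(Since a = 8 > μ = 1.6000, the bound 1/5 is < 1 and informative.)

P[X ≥ 8] ≤ 1/5 ≈ 0.2000.


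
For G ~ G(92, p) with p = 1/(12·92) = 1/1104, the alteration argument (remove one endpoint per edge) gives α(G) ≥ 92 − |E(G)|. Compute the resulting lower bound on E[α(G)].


E[|E(G)|] = C(92, 2)·p = 4186 · (1/1104) = 91/24.
E[α(G)] ≥ n − E[|E(G)|] = 92 − 91/24 = 2117/24.
Numerically: ≈ 88.208.
(This is only a lower bound; the true E[α(G)] may be larger.)

E[α(G)] ≥ 2117/24 ≈ 88.208.


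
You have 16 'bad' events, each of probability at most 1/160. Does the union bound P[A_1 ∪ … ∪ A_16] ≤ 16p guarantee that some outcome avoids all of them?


Union bound: P[∪_{i=1}^{16} A_i] ≤ Σ_i P[A_i] ≤ 16·p = 16·(1/160) = 1/10.
Numerically: 1/10 ≈ 0.100000.
Is 1/10 < 1? YES.
Since P[∪ A_i] ≤ 1/10 < 1, the complement has P[∩ A_i^c] ≥ 1 − 1/10 = 9/10 > 0, so some outcome avoids every A_i.

16·p = 1/10 ≈ 0.100000; existence CERTIFIED by the union bound.


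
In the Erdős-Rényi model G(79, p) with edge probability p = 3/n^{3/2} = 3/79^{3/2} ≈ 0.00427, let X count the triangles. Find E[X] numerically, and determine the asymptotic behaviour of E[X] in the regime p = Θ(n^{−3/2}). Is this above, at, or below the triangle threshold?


Number of potential triangles: C(79, 3) = 79079.
Each occurs with probability p³ ≈ (0.00427)³ ≈ 7.79905e-08.
By linearity: E[X] = C(79, 3)·p³ ≈ 79079 · 7.79905e-08 ≈ 0.006.
Since α = 3/2 > 1, p = c/n^{3/2} = o(1/n) is below the triangle threshold p ~ 1/n. Asymptotically E[X] ~ (c³/6)·n^{3(1−α)} = (3³/6)·n^{-1.5} → 0, so by Markov's inequality G has no triangles w.h.p.

E[X] ≈ 0.006; in regime p = Θ(1/n^{3/2}) E[X] tends to 0 (below the triangle threshold p ~ 1/n).


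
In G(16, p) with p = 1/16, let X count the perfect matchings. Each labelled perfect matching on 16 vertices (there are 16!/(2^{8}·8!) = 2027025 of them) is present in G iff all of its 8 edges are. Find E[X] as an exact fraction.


K_16 has 16!/(2^{8}·8!) = 2027025 labelled perfect matchings.
For each such perfect matching H, let X_H = 1 if all 8 edges of H are present in G. Then P[X_H = 1] = p^{8} = (1/16)^{8} = 1/4294967296.
Summing the indicators: E[X] = Σ_H E[X_H] = 2027025 · p^{8} = 2027025 · 1/4294967296 = 2027025/4294967296.
Numerically: E[X] ≈ 0.00047195.

E[X] = 2027025 · (1/16)^{8} = 2027025/4294967296 ≈ 0.00047195.


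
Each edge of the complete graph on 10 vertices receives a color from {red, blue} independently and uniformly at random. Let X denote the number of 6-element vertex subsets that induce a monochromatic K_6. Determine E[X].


Let X = Σ_S X_S over the C(10, 6) = 210 subsets S of size 6, where X_S = 1 if the K_6 on S is monochromatic.
For a fixed S, the K_6 on S has C(6, 2) = 15 edges. P[all 15 edges red] = (1/2)^15, and likewise for blue, so P[monochromatic] = 2·(1/2)^15 = 2^{1 − 15} = 1/16384.
Summing: E[X] = C(10, 6) · 2^{1 − 15} = 210 · 1/16384 = 105/8192.
Numerically: E[X] ≈ 0.012817.

E[X] = C(10,6)·2^(1−C(6,2)) = 105/8192 ≈ 0.012817.


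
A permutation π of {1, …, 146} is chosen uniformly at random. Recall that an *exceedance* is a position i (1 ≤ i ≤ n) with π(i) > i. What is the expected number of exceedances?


Write X = Σ_{i=1}^{146} X_i, where X_i = 1_{π(i) > i}.
For each fixed i, π(i) is uniform over {1, …, 146} (marginal of a uniform permutation), so P[π(i) > i] = (n − i)/n. Summing: Σ_{i=1}^{146} (n − i)/n = (0 + 1 + … + 145)/146 = 146(146 − 1)/(2·146) = (146 − 1)/2.
Hence E[X] = Σ_{i=1}^{146} (146 − i)/146 = 145/2 ≈ 72.500.

E[X] = 145/2 = 72.500.


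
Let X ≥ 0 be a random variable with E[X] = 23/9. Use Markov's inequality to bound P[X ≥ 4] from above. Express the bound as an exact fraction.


μ = E[X] = 23/9, a = 4.
Markov: P[X ≥ 4] ≤ μ/a = (23/9)/4 = 23/36.
Numerically: ≈ 0.638889.
(Since a = 4 > μ = 2.555556, the bound 23/36 is < 1 and informative.)

P[X ≥ 4] ≤ 23/36 ≈ 0.638889.


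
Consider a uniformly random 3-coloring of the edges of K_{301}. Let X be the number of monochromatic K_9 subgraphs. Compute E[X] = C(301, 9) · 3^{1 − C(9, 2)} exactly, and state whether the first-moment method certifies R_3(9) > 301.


E[X] = C(301, 9) · 3^{1 − 36} = 49533303936090975 · 3^{−35} = 49533303936090975/50031545098999707.
As a reduced fraction: E[X] = 16511101312030325/16677181699666569 ≈ 0.99004.
Is E[X] < 1? YES.
Since E[X] < 1, there exists a 3-coloring of K_{301} with no monochromatic K_9; hence R_3(9) > 301.

E[X] = 16511101312030325/16677181699666569 ≈ 0.99004; E[X] < 1, so R_3(9) > 301.


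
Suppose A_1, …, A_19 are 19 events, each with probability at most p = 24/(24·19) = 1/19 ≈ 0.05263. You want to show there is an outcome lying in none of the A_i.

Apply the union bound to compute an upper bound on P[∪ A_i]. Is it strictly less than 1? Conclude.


Union bound: P[∪_{i=1}^{19} A_i] ≤ Σ_i P[A_i] ≤ 19·p = 19·(1/19) = 1.
Numerically: 1 ≈ 1.00000.
Is 1 < 1? NO.
Since the bound 1 is ≥ 1, the union bound is uninformative here; it does NOT by itself certify existence.

19·p = 1 ≈ 1.00000; existence NOT certified by the union bound.


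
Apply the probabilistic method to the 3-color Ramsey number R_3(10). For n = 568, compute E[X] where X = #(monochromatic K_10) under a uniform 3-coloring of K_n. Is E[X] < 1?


E[X] = C(568, 10) · 3^{1 − 45} = 889446337783744949208 · 3^{−44} = 889446337783744949208/984770902183611232881.
As a reduced fraction: E[X] = 98827370864860549912/109418989131512359209 ≈ 0.90320.
Is E[X] < 1? YES.
Since E[X] < 1, there exists a 3-coloring of K_{568} with no monochromatic K_10; hence R_3(10) > 568.

E[X] = 98827370864860549912/109418989131512359209 ≈ 0.90320; E[X] < 1, so R_3(10) > 568.


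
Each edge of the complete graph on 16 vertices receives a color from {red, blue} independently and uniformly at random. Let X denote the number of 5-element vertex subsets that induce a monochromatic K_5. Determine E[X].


Let X = Σ_S X_S over the C(16, 5) = 4368 subsets S of size 5, where X_S = 1 if the K_5 on S is monochromatic.
For a fixed S, the K_5 on S has C(5, 2) = 10 edges. P[all 10 edges red] = (1/2)^10, and likewise for blue, so P[monochromatic] = 2·(1/2)^10 = 2^{1 − 10} = 1/512.
Summing: E[X] = C(16, 5) · 2^{1 − 10} = 4368 · 1/512 = 273/32.
Numerically: E[X] ≈ 8.531250.

E[X] = C(16,5)·2^(1−C(5,2)) = 273/32 ≈ 8.531250.


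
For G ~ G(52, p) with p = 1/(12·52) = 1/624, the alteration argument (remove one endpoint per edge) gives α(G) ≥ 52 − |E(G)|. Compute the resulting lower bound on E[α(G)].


E[|E(G)|] = C(52, 2)·p = 1326 · (1/624) = 17/8.
E[α(G)] ≥ n − E[|E(G)|] = 52 − 17/8 = 399/8.
Numerically: ≈ 49.8750.
(This is only a lower bound; the true E[α(G)] may be larger.)

E[α(G)] ≥ 399/8 ≈ 49.8750.


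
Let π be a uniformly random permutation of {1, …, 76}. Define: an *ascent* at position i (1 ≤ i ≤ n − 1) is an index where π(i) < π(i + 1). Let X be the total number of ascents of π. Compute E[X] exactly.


Write X = Σ X_I over i = 1, …, 75, with X_I the indicator of one ascent.
There are 75 indicators.
For each fixed i, the pair (π(i), π(i+1)) is a uniformly random ordered pair of distinct values from {1, …, 76}; by symmetry P[π(i) < π(i+1)] = 1/2.
By linearity: E[X] = 75 · (1/2) = (76 − 1) · (1/2) = 75/2 ≈ 37.500.

E[X] = 75/2 = 37.500.


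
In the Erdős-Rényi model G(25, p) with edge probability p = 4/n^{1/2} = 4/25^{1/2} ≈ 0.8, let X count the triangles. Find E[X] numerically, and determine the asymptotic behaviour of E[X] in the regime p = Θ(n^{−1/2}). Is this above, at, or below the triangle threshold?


Number of potential triangles: C(25, 3) = 2300.
Each occurs with probability p³ ≈ (0.8)³ ≈ 5.12000000e-01.
By linearity: E[X] = C(25, 3)·p³ ≈ 2300 · 5.12000000e-01 ≈ 1177.600000.
Since α = 1/2 < 1, p = c/n^{1/2} ≫ 1/n is above the triangle threshold p ~ 1/n. Asymptotically E[X] ~ (c³/6)·n^{3(1−α)} = (4³/6)·n^{1.5} → ∞; triangles are abundant w.h.p.

E[X] ≈ 1177.600000; in regime p = Θ(1/n^{1/2}) E[X] diverges (above the triangle threshold p ~ 1/n).


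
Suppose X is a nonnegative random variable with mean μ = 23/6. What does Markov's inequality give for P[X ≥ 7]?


μ = E[X] = 23/6, a = 7.
Markov: P[X ≥ 7] ≤ μ/a = (23/6)/7 = 23/42.
Numerically: ≈ 0.547619.
(Since a = 7 > μ = 3.833333, the bound 23/42 is < 1 and informative.)

P[X ≥ 7] ≤ 23/42 ≈ 0.547619.


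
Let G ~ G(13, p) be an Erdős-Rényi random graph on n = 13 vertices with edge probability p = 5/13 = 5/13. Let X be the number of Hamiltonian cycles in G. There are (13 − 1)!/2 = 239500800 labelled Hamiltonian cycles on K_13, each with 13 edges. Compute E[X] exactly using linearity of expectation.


K_13 has (13 − 1)!/2 = 239500800 labelled Hamiltonian cycles.
For each such Hamiltonian cycle H, let X_H = 1 if all 13 edges of H are present in G. Then P[X_H = 1] = p^{13} = (5/13)^{13} = 1220703125/302875106592253.
By linearity: E[X] = Σ_H E[X_H] = 239500800 · p^{13} = 239500800 · 1220703125/302875106592253 = 292359375000000000/302875106592253.
Numerically: E[X] ≈ 965.28.

E[X] = 239500800 · (5/13)^{13} = 292359375000000000/302875106592253 ≈ 965.28.


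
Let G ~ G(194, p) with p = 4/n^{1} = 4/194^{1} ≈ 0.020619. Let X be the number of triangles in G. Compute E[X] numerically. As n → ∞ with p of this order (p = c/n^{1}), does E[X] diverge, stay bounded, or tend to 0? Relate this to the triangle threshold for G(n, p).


Number of potential triangles: C(194, 3) = 1198144.
Each occurs with probability p³ ≈ (0.020619)³ ≈ 8.7654615e-06.
By linearity: E[X] = C(194, 3)·p³ ≈ 1198144 · 8.7654615e-06 ≈ 10.50229.
Here α = 1, so p = 4/n is exactly at the triangle threshold p ~ 1/n. Asymptotically E[X] → c³/6 = 4³/6 = 32/3 ≈ 10.66667, a bounded constant. In this regime the triangle count is asymptotically Poisson(c³/6).

E[X] ≈ 10.50229; in regime p = Θ(1/n^{1}) E[X] stays bounded (at the triangle threshold p ~ 1/n).


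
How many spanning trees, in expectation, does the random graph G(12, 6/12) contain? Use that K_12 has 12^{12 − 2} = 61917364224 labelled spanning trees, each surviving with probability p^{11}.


K_12 has 12^{12 − 2} = 61917364224 labelled spanning trees.
For each such spanning tree H, let X_H = 1 if all 11 edges of H are present in G. Then P[X_H = 1] = p^{11} = (1/2)^{11} = 1/2048.
By linearity of expectation: E[X] = Σ_H E[X_H] = 61917364224 · p^{11} = 61917364224 · 1/2048 = 30233088.
Numerically: E[X] ≈ 3.02331e+07.

E[X] = 61917364224 · (1/2)^{11} = 30233088 ≈ 3.02331e+07.


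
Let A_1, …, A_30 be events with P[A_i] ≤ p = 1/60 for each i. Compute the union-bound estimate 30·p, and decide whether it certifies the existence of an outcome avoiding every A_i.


Union bound: P[∪_{i=1}^{30} A_i] ≤ Σ_i P[A_i] ≤ 30·p = 30·(1/60) = 1/2.
Numerically: 1/2 ≈ 0.5000.
Is 1/2 < 1? YES.
Since P[∪ A_i] ≤ 1/2 < 1, the complement has P[∩ A_i^c] ≥ 1 − 1/2 = 1/2 > 0, so some outcome avoids every A_i.

30·p = 1/2 ≈ 0.5000; existence CERTIFIED by the union bound.


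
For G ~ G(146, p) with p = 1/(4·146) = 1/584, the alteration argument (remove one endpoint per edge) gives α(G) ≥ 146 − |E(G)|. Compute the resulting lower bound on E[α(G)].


E[|E(G)|] = C(146, 2)·p = 10585 · (1/584) = 145/8.
E[α(G)] ≥ n − E[|E(G)|] = 146 − 145/8 = 1023/8.
Numerically: ≈ 127.87500.
(This is only a lower bound; the true E[α(G)] may be larger.)

E[α(G)] ≥ 1023/8 ≈ 127.87500.


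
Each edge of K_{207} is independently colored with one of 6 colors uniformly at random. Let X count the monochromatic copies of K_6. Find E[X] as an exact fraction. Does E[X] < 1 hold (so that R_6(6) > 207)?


E[X] = C(207, 6) · 6^{1 − 15} = 101563230237 · 6^{−14} = 101563230237/78364164096.
As a reduced fraction: E[X] = 33854410079/26121388032 ≈ 1.296042.
Is E[X] < 1? NO.
Since E[X] ≥ 1, the first-moment bound is inconclusive at n = 207; it does NOT by itself certify R_6(6) > 207.

E[X] = 33854410079/26121388032 ≈ 1.296042; E[X] ≥ 1; first-moment method inconclusive here.


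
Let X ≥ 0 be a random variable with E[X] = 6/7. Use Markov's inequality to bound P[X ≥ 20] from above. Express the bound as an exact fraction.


μ = E[X] = 6/7, a = 20.
Markov: P[X ≥ 20] ≤ μ/a = (6/7)/20 = 3/70.
Numerically: ≈ 0.042857.
(Since a = 20 > μ = 0.857143, the bound 3/70 is < 1 and informative.)

P[X ≥ 20] ≤ 3/70 ≈ 0.042857.


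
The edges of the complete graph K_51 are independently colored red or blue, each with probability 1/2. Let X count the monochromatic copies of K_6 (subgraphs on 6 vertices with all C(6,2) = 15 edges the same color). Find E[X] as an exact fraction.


Let X = Σ_S X_S over the C(51, 6) = 18009460 subsets S of size 6, where X_S = 1 if the K_6 on S is monochromatic.
For a fixed S, the K_6 on S has C(6, 2) = 15 edges. P[all 15 edges red] = (1/2)^15, and likewise for blue, so P[monochromatic] = 2·(1/2)^15 = 2^{1 − 15} = 1/16384.
By linearity of expectation: E[X] = C(51, 6) · 2^{1 − 15} = 18009460 · 1/16384 = 4502365/4096.
Numerically: E[X] ≈ 1099.2102.

E[X] = C(51,6)·2^(1−C(6,2)) = 4502365/4096 ≈ 1099.2102.


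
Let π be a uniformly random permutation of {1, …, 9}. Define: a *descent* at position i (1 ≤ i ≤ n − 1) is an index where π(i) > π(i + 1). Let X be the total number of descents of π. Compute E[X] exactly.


Write X = Σ X_I over i = 1, …, 8, with X_I the indicator of one descent.
There are 8 indicators.
For each fixed i, the pair (π(i), π(i+1)) is a uniformly random ordered pair of distinct values from {1, …, 9}; by symmetry P[π(i) > π(i+1)] = 1/2.
By linearity: E[X] = 8 · (1/2) = (9 − 1) · (1/2) = 4 ≈ 4.00000.

E[X] = 4 = 4.00000.


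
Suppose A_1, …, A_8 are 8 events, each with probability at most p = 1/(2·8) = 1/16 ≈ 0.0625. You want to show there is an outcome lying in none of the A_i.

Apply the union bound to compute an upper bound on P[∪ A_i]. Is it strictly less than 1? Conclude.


Union bound: P[∪_{i=1}^{8} A_i] ≤ Σ_i P[A_i] ≤ 8·p = 8·(1/16) = 1/2.
Numerically: 1/2 ≈ 0.5000.
Is 1/2 < 1? YES.
Since P[∪ A_i] ≤ 1/2 < 1, the complement has P[∩ A_i^c] ≥ 1 − 1/2 = 1/2 > 0, so some outcome avoids every A_i.

8·p = 1/2 ≈ 0.5000; existence CERTIFIED by the union bound.


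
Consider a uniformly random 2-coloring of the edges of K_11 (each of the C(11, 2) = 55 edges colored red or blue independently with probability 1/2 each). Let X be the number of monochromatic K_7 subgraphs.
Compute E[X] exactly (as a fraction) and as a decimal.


Let X = Σ_S X_S over the C(11, 7) = 330 subsets S of size 7, where X_S = 1 if the K_7 on S is monochromatic.
For a fixed S, the K_7 on S has C(7, 2) = 21 edges. P[all 21 edges red] = (1/2)^21, and likewise for blue, so P[monochromatic] = 2·(1/2)^21 = 2^{1 − 21} = 1/1048576.
Summing: E[X] = C(11, 7) · 2^{1 − 21} = 330 · 1/1048576 = 165/524288.
Numerically: E[X] ≈ 0.000315.

E[X] = C(11,7)·2^(1−C(7,2)) = 165/524288 ≈ 0.000315.


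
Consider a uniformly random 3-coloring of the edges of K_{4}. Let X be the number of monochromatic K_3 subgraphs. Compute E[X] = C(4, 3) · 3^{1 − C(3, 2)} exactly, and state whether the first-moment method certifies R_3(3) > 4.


E[X] = C(4, 3) · 3^{1 − 3} = 4 · 3^{−2} = 4/9.
As a reduced fraction: E[X] = 4/9 ≈ 0.4444.
Is E[X] < 1? YES.
Since E[X] < 1, there exists a 3-coloring of K_{4} with no monochromatic K_3; hence R_3(3) > 4.

E[X] = 4/9 ≈ 0.4444; E[X] < 1, so R_3(3) > 4.


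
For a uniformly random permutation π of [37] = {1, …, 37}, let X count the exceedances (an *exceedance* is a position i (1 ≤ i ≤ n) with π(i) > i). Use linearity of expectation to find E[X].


Write X = Σ_{i=1}^{37} X_i, where X_i = 1_{π(i) > i}.
For each fixed i, π(i) is uniform over {1, …, 37} (marginal of a uniform permutation), so P[π(i) > i] = (n − i)/n. Summing: Σ_{i=1}^{37} (n − i)/n = (0 + 1 + … + 36)/37 = 37(37 − 1)/(2·37) = (37 − 1)/2.
Hence E[X] = Σ_{i=1}^{37} (37 − i)/37 = 18 ≈ 18.000000.

E[X] = 18 = 18.000000.


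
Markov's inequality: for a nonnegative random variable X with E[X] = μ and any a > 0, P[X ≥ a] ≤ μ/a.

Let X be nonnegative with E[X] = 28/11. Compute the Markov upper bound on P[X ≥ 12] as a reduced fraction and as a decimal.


μ = E[X] = 28/11, a = 12.
Markov: P[X ≥ 12] ≤ μ/a = (28/11)/12 = 7/33.
Numerically: ≈ 0.212.
(Since a = 12 > μ = 2.545, the bound 7/33 is < 1 and informative.)

P[X ≥ 12] ≤ 7/33 ≈ 0.212.


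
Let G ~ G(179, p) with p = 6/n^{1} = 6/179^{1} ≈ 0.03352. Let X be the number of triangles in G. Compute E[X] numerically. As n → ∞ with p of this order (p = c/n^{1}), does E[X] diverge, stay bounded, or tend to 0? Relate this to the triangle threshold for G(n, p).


Number of potential triangles: C(179, 3) = 939929.
Each occurs with probability p³ ≈ (0.03352)³ ≈ 3.766124e-05.
By linearity: E[X] = C(179, 3)·p³ ≈ 939929 · 3.766124e-05 ≈ 35.3989.
Here α = 1, so p = 6/n is exactly at the triangle threshold p ~ 1/n. Asymptotically E[X] → c³/6 = 6³/6 = 36 ≈ 36.0000, a bounded constant. In this regime the triangle count is asymptotically Poisson(c³/6).

E[X] ≈ 35.3989; in regime p = Θ(1/n^{1}) E[X] stays bounded (at the triangle threshold p ~ 1/n).


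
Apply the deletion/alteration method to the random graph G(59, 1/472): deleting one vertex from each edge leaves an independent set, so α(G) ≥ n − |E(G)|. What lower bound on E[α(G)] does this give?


E[|E(G)|] = C(59, 2)·p = 1711 · (1/472) = 29/8.
E[α(G)] ≥ n − E[|E(G)|] = 59 − 29/8 = 443/8.
Numerically: ≈ 55.375.
(This is only a lower bound; the true E[α(G)] may be larger.)

E[α(G)] ≥ 443/8 ≈ 55.375.


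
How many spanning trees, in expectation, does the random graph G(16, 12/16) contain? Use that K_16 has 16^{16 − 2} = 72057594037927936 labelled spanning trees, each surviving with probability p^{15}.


K_16 has 16^{16 − 2} = 72057594037927936 labelled spanning trees.
For each such spanning tree H, let X_H = 1 if all 15 edges of H are present in G. Then P[X_H = 1] = p^{15} = (3/4)^{15} = 14348907/1073741824.
Summing the indicators: E[X] = Σ_H E[X_H] = 72057594037927936 · p^{15} = 72057594037927936 · 14348907/1073741824 = 962938848411648.
Numerically: E[X] ≈ 9.62939e+14.

E[X] = 72057594037927936 · (3/4)^{15} = 962938848411648 ≈ 9.62939e+14.


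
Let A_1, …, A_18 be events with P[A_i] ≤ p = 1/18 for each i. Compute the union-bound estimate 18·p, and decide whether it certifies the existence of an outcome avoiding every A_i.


Union bound: P[∪_{i=1}^{18} A_i] ≤ Σ_i P[A_i] ≤ 18·p = 18·(1/18) = 1.
Numerically: 1 ≈ 1.000000.
Is 1 < 1? NO.
Since the bound 1 is ≥ 1, the union bound is uninformative here; it does NOT by itself certify existence.

18·p = 1 ≈ 1.000000; existence NOT certified by the union bound.


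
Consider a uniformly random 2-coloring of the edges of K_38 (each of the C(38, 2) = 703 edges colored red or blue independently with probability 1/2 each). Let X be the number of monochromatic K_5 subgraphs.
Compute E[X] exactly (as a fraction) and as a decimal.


Let X = Σ_S X_S over the C(38, 5) = 501942 subsets S of size 5, where X_S = 1 if the K_5 on S is monochromatic.
For a fixed S, the K_5 on S has C(5, 2) = 10 edges. P[all 10 edges red] = (1/2)^10, and likewise for blue, so P[monochromatic] = 2·(1/2)^10 = 2^{1 − 10} = 1/512.
By linearity of expectation: E[X] = C(38, 5) · 2^{1 − 10} = 501942 · 1/512 = 250971/256.
Numerically: E[X] ≈ 980.3555.

E[X] = C(38,5)·2^(1−C(5,2)) = 250971/256 ≈ 980.3555.


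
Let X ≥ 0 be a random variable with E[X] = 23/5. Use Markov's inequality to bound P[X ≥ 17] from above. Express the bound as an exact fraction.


μ = E[X] = 23/5, a = 17.
Markov: P[X ≥ 17] ≤ μ/a = (23/5)/17 = 23/85.
Numerically: ≈ 0.27059.
(Since a = 17 > μ = 4.60000, the bound 23/85 is < 1 and informative.)

P[X ≥ 17] ≤ 23/85 ≈ 0.27059.


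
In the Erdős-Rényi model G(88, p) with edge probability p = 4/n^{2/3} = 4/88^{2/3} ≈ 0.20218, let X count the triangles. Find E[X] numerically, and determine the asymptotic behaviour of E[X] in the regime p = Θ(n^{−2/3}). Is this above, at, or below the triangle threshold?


Number of potential triangles: C(88, 3) = 109736.
Each occurs with probability p³ ≈ (0.20218)³ ≈ 8.2644628e-03.
By linearity: E[X] = C(88, 3)·p³ ≈ 109736 · 8.2644628e-03 ≈ 906.90909.
Since α = 2/3 < 1, p = c/n^{2/3} ≫ 1/n is above the triangle threshold p ~ 1/n. Asymptotically E[X] ~ (c³/6)·n^{3(1−α)} = (4³/6)·n^{1} → ∞; triangles are abundant w.h.p.

E[X] ≈ 906.90909; in regime p = Θ(1/n^{2/3}) E[X] diverges (above the triangle threshold p ~ 1/n).


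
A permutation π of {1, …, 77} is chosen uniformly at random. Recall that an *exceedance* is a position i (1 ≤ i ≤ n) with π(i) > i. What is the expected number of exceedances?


Write X = Σ_{i=1}^{77} X_i, where X_i = 1_{π(i) > i}.
For each fixed i, π(i) is uniform over {1, …, 77} (marginal of a uniform permutation), so P[π(i) > i] = (n − i)/n. Summing: Σ_{i=1}^{77} (n − i)/n = (0 + 1 + … + 76)/77 = 77(77 − 1)/(2·77) = (77 − 1)/2.
Hence E[X] = Σ_{i=1}^{77} (77 − i)/77 = 38 ≈ 38.00000.

E[X] = 38 = 38.00000.


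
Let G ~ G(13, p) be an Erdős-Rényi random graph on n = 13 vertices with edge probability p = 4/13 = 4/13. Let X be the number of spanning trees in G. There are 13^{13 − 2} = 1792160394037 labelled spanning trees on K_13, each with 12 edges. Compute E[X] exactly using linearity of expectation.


K_13 has 13^{13 − 2} = 1792160394037 labelled spanning trees.
For each such spanning tree H, let X_H = 1 if all 12 edges of H are present in G. Then P[X_H = 1] = p^{12} = (4/13)^{12} = 16777216/23298085122481.
Summing the indicators: E[X] = Σ_H E[X_H] = 1792160394037 · p^{12} = 1792160394037 · 16777216/23298085122481 = 16777216/13.
Numerically: E[X] ≈ 1.2906e+06.

E[X] = 1792160394037 · (4/13)^{12} = 16777216/13 ≈ 1.2906e+06.


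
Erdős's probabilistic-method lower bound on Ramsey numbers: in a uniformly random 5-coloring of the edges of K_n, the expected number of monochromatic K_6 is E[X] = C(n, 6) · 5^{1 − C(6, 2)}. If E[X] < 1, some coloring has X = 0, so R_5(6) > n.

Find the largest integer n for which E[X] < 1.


We need C(n, 6) · 5^{1 − 15} < 1, i.e. C(n, 6) < 5^{15 − 1} = 6103515625.
Check values of n near the boundary:
  n = 125: C(125, 6) = 4690625500; 4690625500 < 6103515625? YES
  n = 126: C(126, 6) = 4925156775; 4925156775 < 6103515625? YES
  n = 127: C(127, 6) = 5169379425; 5169379425 < 6103515625? YES
  n = 128: C(128, 6) = 5423611200; 5423611200 < 6103515625? YES
  n = 129: C(129, 6) = 5688177600; 5688177600 < 6103515625? YES
  n = 130: C(130, 6) = 5963412000; 5963412000 < 6103515625? YES
  n = 131: C(131, 6) = 6249655776; 6249655776 < 6103515625? NO
  n = 132: C(132, 6) = 6547258432; 6547258432 < 6103515625? NO
  n = 133: C(133, 6) = 6856577728; 6856577728 < 6103515625? NO
The largest n with C(n, 6) < 6103515625 is n = 130 (where E[X] = 47707296/48828125 ≈ 0.9770). Hence R_5(6) > 130, i.e. R_5(6) ≥ 131.

Largest n = 130; hence R_5(6) > 130.


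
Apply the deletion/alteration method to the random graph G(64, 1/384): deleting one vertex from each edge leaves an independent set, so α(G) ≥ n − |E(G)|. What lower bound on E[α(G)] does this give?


E[|E(G)|] = C(64, 2)·p = 2016 · (1/384) = 21/4.
E[α(G)] ≥ n − E[|E(G)|] = 64 − 21/4 = 235/4.
Numerically: ≈ 58.750000.
(This is only a lower bound; the true E[α(G)] may be larger.)

E[α(G)] ≥ 235/4 ≈ 58.750000.


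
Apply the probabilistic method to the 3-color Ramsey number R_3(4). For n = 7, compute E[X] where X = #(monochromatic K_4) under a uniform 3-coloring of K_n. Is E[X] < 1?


E[X] = C(7, 4) · 3^{1 − 6} = 35 · 3^{−5} = 35/243.
As a reduced fraction: E[X] = 35/243 ≈ 0.144033.
Is E[X] < 1? YES.
Since E[X] < 1, there exists a 3-coloring of K_{7} with no monochromatic K_4; hence R_3(4) > 7.

E[X] = 35/243 ≈ 0.144033; E[X] < 1, so R_3(4) > 7.


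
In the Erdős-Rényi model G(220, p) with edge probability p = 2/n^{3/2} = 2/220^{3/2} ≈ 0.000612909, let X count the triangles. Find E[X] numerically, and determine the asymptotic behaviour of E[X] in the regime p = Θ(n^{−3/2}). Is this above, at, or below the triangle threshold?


Number of potential triangles: C(220, 3) = 1750540.
Each occurs with probability p³ ≈ (0.000612909)³ ≈ 2.30243789e-10.
By linearity: E[X] = C(220, 3)·p³ ≈ 1750540 · 2.30243789e-10 ≈ 0.000403.
Since α = 3/2 > 1, p = c/n^{3/2} = o(1/n) is below the triangle threshold p ~ 1/n. Asymptotically E[X] ~ (c³/6)·n^{3(1−α)} = (2³/6)·n^{-1.5} → 0, so by Markov's inequality G has no triangles w.h.p.

E[X] ≈ 0.000403; in regime p = Θ(1/n^{3/2}) E[X] tends to 0 (below the triangle threshold p ~ 1/n).
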